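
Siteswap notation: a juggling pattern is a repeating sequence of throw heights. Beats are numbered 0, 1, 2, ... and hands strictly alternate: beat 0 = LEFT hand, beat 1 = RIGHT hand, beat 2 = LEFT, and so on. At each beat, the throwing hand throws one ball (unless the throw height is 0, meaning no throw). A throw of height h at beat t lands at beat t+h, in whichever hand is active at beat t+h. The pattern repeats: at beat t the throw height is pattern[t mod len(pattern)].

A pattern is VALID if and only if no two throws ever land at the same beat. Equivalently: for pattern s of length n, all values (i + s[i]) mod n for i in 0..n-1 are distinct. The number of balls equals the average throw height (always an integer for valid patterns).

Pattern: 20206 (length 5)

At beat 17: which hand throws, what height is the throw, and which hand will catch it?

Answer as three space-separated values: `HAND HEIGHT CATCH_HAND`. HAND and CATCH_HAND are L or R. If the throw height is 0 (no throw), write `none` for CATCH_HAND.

Answer: R 2 R

Derivation:
Beat 17: 17 mod 2 = 1, so hand = R
Throw height = pattern[17 mod 5] = pattern[2] = 2
Lands at beat 17+2=19, 19 mod 2 = 1, so catch hand = R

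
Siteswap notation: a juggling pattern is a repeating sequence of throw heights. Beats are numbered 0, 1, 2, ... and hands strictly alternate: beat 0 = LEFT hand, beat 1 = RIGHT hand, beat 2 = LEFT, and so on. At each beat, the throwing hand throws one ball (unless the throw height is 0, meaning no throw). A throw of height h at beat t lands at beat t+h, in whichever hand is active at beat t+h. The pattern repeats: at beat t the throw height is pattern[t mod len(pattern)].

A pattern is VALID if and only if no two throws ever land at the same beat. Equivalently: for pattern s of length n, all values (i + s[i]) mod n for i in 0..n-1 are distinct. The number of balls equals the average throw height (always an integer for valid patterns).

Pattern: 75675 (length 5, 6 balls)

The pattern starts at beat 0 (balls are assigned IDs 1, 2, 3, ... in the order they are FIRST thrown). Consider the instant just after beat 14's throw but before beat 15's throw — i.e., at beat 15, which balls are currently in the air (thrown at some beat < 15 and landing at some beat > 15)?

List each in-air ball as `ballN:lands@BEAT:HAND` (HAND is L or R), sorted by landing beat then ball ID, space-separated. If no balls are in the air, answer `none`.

Answer: ball2:lands@16:L ball4:lands@17:R ball6:lands@18:L ball5:lands@19:R ball1:lands@20:L

Derivation:
Beat 0 (L): throw ball1 h=7 -> lands@7:R; in-air after throw: [b1@7:R]
Beat 1 (R): throw ball2 h=5 -> lands@6:L; in-air after throw: [b2@6:L b1@7:R]
Beat 2 (L): throw ball3 h=6 -> lands@8:L; in-air after throw: [b2@6:L b1@7:R b3@8:L]
Beat 3 (R): throw ball4 h=7 -> lands@10:L; in-air after throw: [b2@6:L b1@7:R b3@8:L b4@10:L]
Beat 4 (L): throw ball5 h=5 -> lands@9:R; in-air after throw: [b2@6:L b1@7:R b3@8:L b5@9:R b4@10:L]
Beat 5 (R): throw ball6 h=7 -> lands@12:L; in-air after throw: [b2@6:L b1@7:R b3@8:L b5@9:R b4@10:L b6@12:L]
Beat 6 (L): throw ball2 h=5 -> lands@11:R; in-air after throw: [b1@7:R b3@8:L b5@9:R b4@10:L b2@11:R b6@12:L]
Beat 7 (R): throw ball1 h=6 -> lands@13:R; in-air after throw: [b3@8:L b5@9:R b4@10:L b2@11:R b6@12:L b1@13:R]
Beat 8 (L): throw ball3 h=7 -> lands@15:R; in-air after throw: [b5@9:R b4@10:L b2@11:R b6@12:L b1@13:R b3@15:R]
Beat 9 (R): throw ball5 h=5 -> lands@14:L; in-air after throw: [b4@10:L b2@11:R b6@12:L b1@13:R b5@14:L b3@15:R]
Beat 10 (L): throw ball4 h=7 -> lands@17:R; in-air after throw: [b2@11:R b6@12:L b1@13:R b5@14:L b3@15:R b4@17:R]
Beat 11 (R): throw ball2 h=5 -> lands@16:L; in-air after throw: [b6@12:L b1@13:R b5@14:L b3@15:R b2@16:L b4@17:R]
Beat 12 (L): throw ball6 h=6 -> lands@18:L; in-air after throw: [b1@13:R b5@14:L b3@15:R b2@16:L b4@17:R b6@18:L]
Beat 13 (R): throw ball1 h=7 -> lands@20:L; in-air after throw: [b5@14:L b3@15:R b2@16:L b4@17:R b6@18:L b1@20:L]
Beat 14 (L): throw ball5 h=5 -> lands@19:R; in-air after throw: [b3@15:R b2@16:L b4@17:R b6@18:L b5@19:R b1@20:L]
Beat 15 (R): throw ball3 h=7 -> lands@22:L; in-air after throw: [b2@16:L b4@17:R b6@18:L b5@19:R b1@20:L b3@22:L]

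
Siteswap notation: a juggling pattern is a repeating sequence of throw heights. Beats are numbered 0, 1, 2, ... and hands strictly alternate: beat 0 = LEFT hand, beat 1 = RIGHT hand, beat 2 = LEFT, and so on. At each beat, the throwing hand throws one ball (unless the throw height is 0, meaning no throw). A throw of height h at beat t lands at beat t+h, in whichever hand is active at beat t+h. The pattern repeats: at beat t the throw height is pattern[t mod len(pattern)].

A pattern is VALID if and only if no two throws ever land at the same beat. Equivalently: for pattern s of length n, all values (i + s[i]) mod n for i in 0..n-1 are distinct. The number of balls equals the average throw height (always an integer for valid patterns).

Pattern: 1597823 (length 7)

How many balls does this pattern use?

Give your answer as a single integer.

Pattern = [1, 5, 9, 7, 8, 2, 3], length n = 7
  position 0: throw height = 1, running sum = 1
  position 1: throw height = 5, running sum = 6
  position 2: throw height = 9, running sum = 15
  position 3: throw height = 7, running sum = 22
  position 4: throw height = 8, running sum = 30
  position 5: throw height = 2, running sum = 32
  position 6: throw height = 3, running sum = 35
Total sum = 35; balls = sum / n = 35 / 7 = 5

Answer: 5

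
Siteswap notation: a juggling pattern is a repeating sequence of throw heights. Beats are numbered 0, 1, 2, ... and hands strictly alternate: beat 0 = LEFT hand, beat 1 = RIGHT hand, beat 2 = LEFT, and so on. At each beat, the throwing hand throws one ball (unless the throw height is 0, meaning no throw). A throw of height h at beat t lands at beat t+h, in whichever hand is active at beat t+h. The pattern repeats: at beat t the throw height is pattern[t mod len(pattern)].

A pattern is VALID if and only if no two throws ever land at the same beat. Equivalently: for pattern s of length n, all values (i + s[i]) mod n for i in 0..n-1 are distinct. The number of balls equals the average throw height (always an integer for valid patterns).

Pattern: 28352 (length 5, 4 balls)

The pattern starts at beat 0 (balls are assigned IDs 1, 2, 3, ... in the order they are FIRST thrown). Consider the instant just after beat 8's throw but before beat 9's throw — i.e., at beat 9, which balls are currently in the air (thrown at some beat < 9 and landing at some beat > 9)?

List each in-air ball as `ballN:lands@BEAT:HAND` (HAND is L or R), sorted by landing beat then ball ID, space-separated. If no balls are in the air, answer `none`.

Beat 0 (L): throw ball1 h=2 -> lands@2:L; in-air after throw: [b1@2:L]
Beat 1 (R): throw ball2 h=8 -> lands@9:R; in-air after throw: [b1@2:L b2@9:R]
Beat 2 (L): throw ball1 h=3 -> lands@5:R; in-air after throw: [b1@5:R b2@9:R]
Beat 3 (R): throw ball3 h=5 -> lands@8:L; in-air after throw: [b1@5:R b3@8:L b2@9:R]
Beat 4 (L): throw ball4 h=2 -> lands@6:L; in-air after throw: [b1@5:R b4@6:L b3@8:L b2@9:R]
Beat 5 (R): throw ball1 h=2 -> lands@7:R; in-air after throw: [b4@6:L b1@7:R b3@8:L b2@9:R]
Beat 6 (L): throw ball4 h=8 -> lands@14:L; in-air after throw: [b1@7:R b3@8:L b2@9:R b4@14:L]
Beat 7 (R): throw ball1 h=3 -> lands@10:L; in-air after throw: [b3@8:L b2@9:R b1@10:L b4@14:L]
Beat 8 (L): throw ball3 h=5 -> lands@13:R; in-air after throw: [b2@9:R b1@10:L b3@13:R b4@14:L]
Beat 9 (R): throw ball2 h=2 -> lands@11:R; in-air after throw: [b1@10:L b2@11:R b3@13:R b4@14:L]

Answer: ball1:lands@10:L ball3:lands@13:R ball4:lands@14:L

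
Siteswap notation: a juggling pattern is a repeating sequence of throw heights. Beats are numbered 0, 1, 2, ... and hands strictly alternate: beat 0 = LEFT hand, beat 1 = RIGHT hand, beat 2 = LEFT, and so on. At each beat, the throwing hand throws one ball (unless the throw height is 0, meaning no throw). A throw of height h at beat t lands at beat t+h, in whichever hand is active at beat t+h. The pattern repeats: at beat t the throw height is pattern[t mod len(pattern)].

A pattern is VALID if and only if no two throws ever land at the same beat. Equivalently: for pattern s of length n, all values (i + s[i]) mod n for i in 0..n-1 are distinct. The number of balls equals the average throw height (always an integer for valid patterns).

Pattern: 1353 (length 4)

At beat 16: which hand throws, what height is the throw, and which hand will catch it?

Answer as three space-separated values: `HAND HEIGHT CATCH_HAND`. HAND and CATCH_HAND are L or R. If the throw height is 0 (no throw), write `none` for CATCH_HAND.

Answer: L 1 R

Derivation:
Beat 16: 16 mod 2 = 0, so hand = L
Throw height = pattern[16 mod 4] = pattern[0] = 1
Lands at beat 16+1=17, 17 mod 2 = 1, so catch hand = R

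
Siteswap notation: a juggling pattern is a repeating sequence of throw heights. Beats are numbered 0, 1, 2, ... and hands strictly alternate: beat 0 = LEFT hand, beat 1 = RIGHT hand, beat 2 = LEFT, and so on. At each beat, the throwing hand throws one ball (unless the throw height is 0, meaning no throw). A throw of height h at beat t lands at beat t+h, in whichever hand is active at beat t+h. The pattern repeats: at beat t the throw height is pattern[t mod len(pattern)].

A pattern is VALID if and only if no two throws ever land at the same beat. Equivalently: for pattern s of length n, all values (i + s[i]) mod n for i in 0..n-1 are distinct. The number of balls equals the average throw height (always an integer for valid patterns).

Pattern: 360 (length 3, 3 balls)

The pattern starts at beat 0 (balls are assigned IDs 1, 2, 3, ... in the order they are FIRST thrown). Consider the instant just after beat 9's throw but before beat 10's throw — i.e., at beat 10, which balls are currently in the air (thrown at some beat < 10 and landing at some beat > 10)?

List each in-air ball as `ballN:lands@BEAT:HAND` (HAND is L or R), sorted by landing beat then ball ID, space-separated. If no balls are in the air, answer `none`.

Beat 0 (L): throw ball1 h=3 -> lands@3:R; in-air after throw: [b1@3:R]
Beat 1 (R): throw ball2 h=6 -> lands@7:R; in-air after throw: [b1@3:R b2@7:R]
Beat 3 (R): throw ball1 h=3 -> lands@6:L; in-air after throw: [b1@6:L b2@7:R]
Beat 4 (L): throw ball3 h=6 -> lands@10:L; in-air after throw: [b1@6:L b2@7:R b3@10:L]
Beat 6 (L): throw ball1 h=3 -> lands@9:R; in-air after throw: [b2@7:R b1@9:R b3@10:L]
Beat 7 (R): throw ball2 h=6 -> lands@13:R; in-air after throw: [b1@9:R b3@10:L b2@13:R]
Beat 9 (R): throw ball1 h=3 -> lands@12:L; in-air after throw: [b3@10:L b1@12:L b2@13:R]
Beat 10 (L): throw ball3 h=6 -> lands@16:L; in-air after throw: [b1@12:L b2@13:R b3@16:L]

Answer: ball1:lands@12:L ball2:lands@13:R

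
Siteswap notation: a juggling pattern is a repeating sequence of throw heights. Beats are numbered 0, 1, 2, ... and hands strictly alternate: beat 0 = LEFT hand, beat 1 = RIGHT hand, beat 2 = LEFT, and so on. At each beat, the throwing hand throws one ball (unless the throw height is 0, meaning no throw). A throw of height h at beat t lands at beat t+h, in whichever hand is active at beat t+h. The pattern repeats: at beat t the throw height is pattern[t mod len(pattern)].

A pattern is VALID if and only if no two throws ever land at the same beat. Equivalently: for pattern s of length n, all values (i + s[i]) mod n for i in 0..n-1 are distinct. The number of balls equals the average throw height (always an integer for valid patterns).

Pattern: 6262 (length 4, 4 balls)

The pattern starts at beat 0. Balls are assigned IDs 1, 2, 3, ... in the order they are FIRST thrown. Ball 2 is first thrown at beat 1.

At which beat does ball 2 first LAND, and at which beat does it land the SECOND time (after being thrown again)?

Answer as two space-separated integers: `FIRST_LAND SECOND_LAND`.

Beat 0 (L): throw ball1 h=6 -> lands@6:L; in-air after throw: [b1@6:L]
Beat 1 (R): throw ball2 h=2 -> lands@3:R; in-air after throw: [b2@3:R b1@6:L]
Beat 2 (L): throw ball3 h=6 -> lands@8:L; in-air after throw: [b2@3:R b1@6:L b3@8:L]
Beat 3 (R): throw ball2 h=2 -> lands@5:R; in-air after throw: [b2@5:R b1@6:L b3@8:L]
Beat 4 (L): throw ball4 h=6 -> lands@10:L; in-air after throw: [b2@5:R b1@6:L b3@8:L b4@10:L]
Beat 5 (R): throw ball2 h=2 -> lands@7:R; in-air after throw: [b1@6:L b2@7:R b3@8:L b4@10:L]
Ball 2: thrown@1 h=2 -> first land @3; rethrown@3 h=2 -> second land @5

Answer: 3 5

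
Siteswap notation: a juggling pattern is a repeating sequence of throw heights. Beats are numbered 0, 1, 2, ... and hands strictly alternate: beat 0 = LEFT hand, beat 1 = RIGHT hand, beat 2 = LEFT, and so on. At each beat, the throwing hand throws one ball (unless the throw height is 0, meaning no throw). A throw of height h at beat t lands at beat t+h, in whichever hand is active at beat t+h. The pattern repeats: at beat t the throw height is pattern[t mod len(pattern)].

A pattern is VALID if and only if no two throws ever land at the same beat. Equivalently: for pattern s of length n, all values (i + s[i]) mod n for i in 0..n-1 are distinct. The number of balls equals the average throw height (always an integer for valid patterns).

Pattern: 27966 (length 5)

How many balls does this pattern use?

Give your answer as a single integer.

Answer: 6

Derivation:
Pattern = [2, 7, 9, 6, 6], length n = 5
  position 0: throw height = 2, running sum = 2
  position 1: throw height = 7, running sum = 9
  position 2: throw height = 9, running sum = 18
  position 3: throw height = 6, running sum = 24
  position 4: throw height = 6, running sum = 30
Total sum = 30; balls = sum / n = 30 / 5 = 6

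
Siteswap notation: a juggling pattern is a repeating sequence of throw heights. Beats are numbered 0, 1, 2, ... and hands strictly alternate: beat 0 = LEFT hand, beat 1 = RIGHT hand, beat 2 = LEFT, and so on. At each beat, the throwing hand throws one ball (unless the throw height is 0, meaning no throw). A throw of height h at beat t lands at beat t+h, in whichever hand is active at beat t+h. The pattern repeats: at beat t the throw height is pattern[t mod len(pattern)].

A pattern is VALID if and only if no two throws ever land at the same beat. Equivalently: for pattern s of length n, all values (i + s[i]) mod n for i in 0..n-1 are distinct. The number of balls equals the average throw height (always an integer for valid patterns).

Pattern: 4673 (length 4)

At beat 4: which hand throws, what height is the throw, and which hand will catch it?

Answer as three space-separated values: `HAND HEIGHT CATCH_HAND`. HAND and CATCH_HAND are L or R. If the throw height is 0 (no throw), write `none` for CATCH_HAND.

Beat 4: 4 mod 2 = 0, so hand = L
Throw height = pattern[4 mod 4] = pattern[0] = 4
Lands at beat 4+4=8, 8 mod 2 = 0, so catch hand = L

Answer: L 4 L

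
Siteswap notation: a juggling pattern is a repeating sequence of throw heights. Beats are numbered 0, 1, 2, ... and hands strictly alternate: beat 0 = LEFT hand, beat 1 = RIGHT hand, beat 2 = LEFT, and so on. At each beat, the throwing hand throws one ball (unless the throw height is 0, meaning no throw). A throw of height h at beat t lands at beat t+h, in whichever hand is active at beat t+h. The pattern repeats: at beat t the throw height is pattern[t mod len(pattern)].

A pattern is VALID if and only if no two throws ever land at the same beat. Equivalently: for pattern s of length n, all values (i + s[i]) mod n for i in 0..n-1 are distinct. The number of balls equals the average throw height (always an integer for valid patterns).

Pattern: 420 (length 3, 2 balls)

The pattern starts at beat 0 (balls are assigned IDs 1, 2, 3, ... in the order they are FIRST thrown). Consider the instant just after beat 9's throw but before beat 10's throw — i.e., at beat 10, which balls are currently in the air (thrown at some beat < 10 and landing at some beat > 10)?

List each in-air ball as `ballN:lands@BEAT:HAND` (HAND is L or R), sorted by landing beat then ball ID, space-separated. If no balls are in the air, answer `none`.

Beat 0 (L): throw ball1 h=4 -> lands@4:L; in-air after throw: [b1@4:L]
Beat 1 (R): throw ball2 h=2 -> lands@3:R; in-air after throw: [b2@3:R b1@4:L]
Beat 3 (R): throw ball2 h=4 -> lands@7:R; in-air after throw: [b1@4:L b2@7:R]
Beat 4 (L): throw ball1 h=2 -> lands@6:L; in-air after throw: [b1@6:L b2@7:R]
Beat 6 (L): throw ball1 h=4 -> lands@10:L; in-air after throw: [b2@7:R b1@10:L]
Beat 7 (R): throw ball2 h=2 -> lands@9:R; in-air after throw: [b2@9:R b1@10:L]
Beat 9 (R): throw ball2 h=4 -> lands@13:R; in-air after throw: [b1@10:L b2@13:R]
Beat 10 (L): throw ball1 h=2 -> lands@12:L; in-air after throw: [b1@12:L b2@13:R]

Answer: ball2:lands@13:R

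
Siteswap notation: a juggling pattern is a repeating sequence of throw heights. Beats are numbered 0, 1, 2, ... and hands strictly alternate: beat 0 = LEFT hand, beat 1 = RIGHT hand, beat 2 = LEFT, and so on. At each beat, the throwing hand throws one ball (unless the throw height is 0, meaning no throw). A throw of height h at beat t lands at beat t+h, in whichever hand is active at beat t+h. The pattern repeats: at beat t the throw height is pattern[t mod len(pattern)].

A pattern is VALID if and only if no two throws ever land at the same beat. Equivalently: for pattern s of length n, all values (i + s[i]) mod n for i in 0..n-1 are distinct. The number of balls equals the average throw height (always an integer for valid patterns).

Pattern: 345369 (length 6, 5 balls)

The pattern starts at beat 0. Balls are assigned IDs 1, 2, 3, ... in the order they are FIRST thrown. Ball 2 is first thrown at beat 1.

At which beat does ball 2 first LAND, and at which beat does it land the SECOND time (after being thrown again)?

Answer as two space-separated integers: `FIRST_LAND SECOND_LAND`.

Beat 0 (L): throw ball1 h=3 -> lands@3:R; in-air after throw: [b1@3:R]
Beat 1 (R): throw ball2 h=4 -> lands@5:R; in-air after throw: [b1@3:R b2@5:R]
Beat 2 (L): throw ball3 h=5 -> lands@7:R; in-air after throw: [b1@3:R b2@5:R b3@7:R]
Beat 3 (R): throw ball1 h=3 -> lands@6:L; in-air after throw: [b2@5:R b1@6:L b3@7:R]
Beat 4 (L): throw ball4 h=6 -> lands@10:L; in-air after throw: [b2@5:R b1@6:L b3@7:R b4@10:L]
Beat 5 (R): throw ball2 h=9 -> lands@14:L; in-air after throw: [b1@6:L b3@7:R b4@10:L b2@14:L]
Beat 6 (L): throw ball1 h=3 -> lands@9:R; in-air after throw: [b3@7:R b1@9:R b4@10:L b2@14:L]
Beat 7 (R): throw ball3 h=4 -> lands@11:R; in-air after throw: [b1@9:R b4@10:L b3@11:R b2@14:L]
Beat 8 (L): throw ball5 h=5 -> lands@13:R; in-air after throw: [b1@9:R b4@10:L b3@11:R b5@13:R b2@14:L]
Beat 9 (R): throw ball1 h=3 -> lands@12:L; in-air after throw: [b4@10:L b3@11:R b1@12:L b5@13:R b2@14:L]
Beat 10 (L): throw ball4 h=6 -> lands@16:L; in-air after throw: [b3@11:R b1@12:L b5@13:R b2@14:L b4@16:L]
Beat 11 (R): throw ball3 h=9 -> lands@20:L; in-air after throw: [b1@12:L b5@13:R b2@14:L b4@16:L b3@20:L]
Beat 12 (L): throw ball1 h=3 -> lands@15:R; in-air after throw: [b5@13:R b2@14:L b1@15:R b4@16:L b3@20:L]
Beat 13 (R): throw ball5 h=4 -> lands@17:R; in-air after throw: [b2@14:L b1@15:R b4@16:L b5@17:R b3@20:L]
Beat 14 (L): throw ball2 h=5 -> lands@19:R; in-air after throw: [b1@15:R b4@16:L b5@17:R b2@19:R b3@20:L]
Ball 2: thrown@1 h=4 -> first land @5; rethrown@5 h=9 -> second land @14

Answer: 5 14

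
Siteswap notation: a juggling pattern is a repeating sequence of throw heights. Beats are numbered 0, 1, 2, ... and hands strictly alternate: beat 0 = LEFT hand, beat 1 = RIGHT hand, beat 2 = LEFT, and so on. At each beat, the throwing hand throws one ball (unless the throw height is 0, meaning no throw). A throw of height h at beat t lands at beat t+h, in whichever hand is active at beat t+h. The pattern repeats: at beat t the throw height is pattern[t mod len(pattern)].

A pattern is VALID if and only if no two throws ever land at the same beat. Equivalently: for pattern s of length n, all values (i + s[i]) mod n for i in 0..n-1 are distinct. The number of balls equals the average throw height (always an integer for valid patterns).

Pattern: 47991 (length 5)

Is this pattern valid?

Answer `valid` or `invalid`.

i=0: (i + s[i]) mod n = (0 + 4) mod 5 = 4
i=1: (i + s[i]) mod n = (1 + 7) mod 5 = 3
i=2: (i + s[i]) mod n = (2 + 9) mod 5 = 1
i=3: (i + s[i]) mod n = (3 + 9) mod 5 = 2
i=4: (i + s[i]) mod n = (4 + 1) mod 5 = 0
Residues: [4, 3, 1, 2, 0], distinct: True

Answer: valid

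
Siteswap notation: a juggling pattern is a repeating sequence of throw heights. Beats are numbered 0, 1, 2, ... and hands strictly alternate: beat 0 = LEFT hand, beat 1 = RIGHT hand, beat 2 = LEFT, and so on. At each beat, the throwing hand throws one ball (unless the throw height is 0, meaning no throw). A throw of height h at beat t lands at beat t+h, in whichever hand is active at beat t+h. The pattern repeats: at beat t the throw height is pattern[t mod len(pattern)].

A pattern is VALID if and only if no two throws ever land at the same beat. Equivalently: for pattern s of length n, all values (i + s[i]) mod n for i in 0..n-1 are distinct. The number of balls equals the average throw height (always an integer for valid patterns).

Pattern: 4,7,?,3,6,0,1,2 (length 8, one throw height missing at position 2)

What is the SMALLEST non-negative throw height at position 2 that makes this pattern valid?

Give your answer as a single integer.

Answer: 1

Derivation:
i=0: (0 + 4) mod 8 = 4
i=1: (1 + 7) mod 8 = 0
i=2: s[i]=? (unknown)
i=3: (3 + 3) mod 8 = 6
i=4: (4 + 6) mod 8 = 2
i=5: (5 + 0) mod 8 = 5
i=6: (6 + 1) mod 8 = 7
i=7: (7 + 2) mod 8 = 1
Known residues: [0, 1, 2, 4, 5, 6, 7]; need a permutation of 0..7, so missing residue r = 3
Need (2 + s) mod 8 = 3; smallest s = (3 - 2) mod 8 = 1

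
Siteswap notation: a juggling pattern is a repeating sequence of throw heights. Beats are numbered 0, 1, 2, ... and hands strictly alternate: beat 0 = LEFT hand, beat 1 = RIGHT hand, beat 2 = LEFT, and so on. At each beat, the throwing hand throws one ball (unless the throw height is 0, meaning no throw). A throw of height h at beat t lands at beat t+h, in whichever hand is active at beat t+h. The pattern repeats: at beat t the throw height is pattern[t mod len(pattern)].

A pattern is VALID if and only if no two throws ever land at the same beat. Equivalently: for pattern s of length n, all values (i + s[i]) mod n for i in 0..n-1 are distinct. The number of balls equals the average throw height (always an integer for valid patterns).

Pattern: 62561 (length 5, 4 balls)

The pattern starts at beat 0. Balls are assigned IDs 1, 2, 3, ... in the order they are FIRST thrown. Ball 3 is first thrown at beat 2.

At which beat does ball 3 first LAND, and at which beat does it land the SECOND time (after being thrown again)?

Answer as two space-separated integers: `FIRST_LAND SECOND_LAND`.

Answer: 7 12

Derivation:
Beat 0 (L): throw ball1 h=6 -> lands@6:L; in-air after throw: [b1@6:L]
Beat 1 (R): throw ball2 h=2 -> lands@3:R; in-air after throw: [b2@3:R b1@6:L]
Beat 2 (L): throw ball3 h=5 -> lands@7:R; in-air after throw: [b2@3:R b1@6:L b3@7:R]
Beat 3 (R): throw ball2 h=6 -> lands@9:R; in-air after throw: [b1@6:L b3@7:R b2@9:R]
Beat 4 (L): throw ball4 h=1 -> lands@5:R; in-air after throw: [b4@5:R b1@6:L b3@7:R b2@9:R]
Beat 5 (R): throw ball4 h=6 -> lands@11:R; in-air after throw: [b1@6:L b3@7:R b2@9:R b4@11:R]
Beat 6 (L): throw ball1 h=2 -> lands@8:L; in-air after throw: [b3@7:R b1@8:L b2@9:R b4@11:R]
Beat 7 (R): throw ball3 h=5 -> lands@12:L; in-air after throw: [b1@8:L b2@9:R b4@11:R b3@12:L]
Beat 8 (L): throw ball1 h=6 -> lands@14:L; in-air after throw: [b2@9:R b4@11:R b3@12:L b1@14:L]
Beat 9 (R): throw ball2 h=1 -> lands@10:L; in-air after throw: [b2@10:L b4@11:R b3@12:L b1@14:L]
Beat 10 (L): throw ball2 h=6 -> lands@16:L; in-air after throw: [b4@11:R b3@12:L b1@14:L b2@16:L]
Beat 11 (R): throw ball4 h=2 -> lands@13:R; in-air after throw: [b3@12:L b4@13:R b1@14:L b2@16:L]
Beat 12 (L): throw ball3 h=5 -> lands@17:R; in-air after throw: [b4@13:R b1@14:L b2@16:L b3@17:R]
Ball 3: thrown@2 h=5 -> first land @7; rethrown@7 h=5 -> second land @12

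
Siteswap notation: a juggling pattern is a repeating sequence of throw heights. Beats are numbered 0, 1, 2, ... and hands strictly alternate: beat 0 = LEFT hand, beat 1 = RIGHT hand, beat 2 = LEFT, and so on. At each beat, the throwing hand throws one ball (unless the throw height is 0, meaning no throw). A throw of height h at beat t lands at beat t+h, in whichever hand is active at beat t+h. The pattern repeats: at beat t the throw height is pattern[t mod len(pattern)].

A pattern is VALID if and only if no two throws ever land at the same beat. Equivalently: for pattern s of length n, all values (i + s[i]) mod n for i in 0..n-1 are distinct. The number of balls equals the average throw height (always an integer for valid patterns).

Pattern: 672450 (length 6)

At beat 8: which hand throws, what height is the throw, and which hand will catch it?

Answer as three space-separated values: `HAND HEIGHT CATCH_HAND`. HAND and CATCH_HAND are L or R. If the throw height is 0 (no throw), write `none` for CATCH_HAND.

Answer: L 2 L

Derivation:
Beat 8: 8 mod 2 = 0, so hand = L
Throw height = pattern[8 mod 6] = pattern[2] = 2
Lands at beat 8+2=10, 10 mod 2 = 0, so catch hand = L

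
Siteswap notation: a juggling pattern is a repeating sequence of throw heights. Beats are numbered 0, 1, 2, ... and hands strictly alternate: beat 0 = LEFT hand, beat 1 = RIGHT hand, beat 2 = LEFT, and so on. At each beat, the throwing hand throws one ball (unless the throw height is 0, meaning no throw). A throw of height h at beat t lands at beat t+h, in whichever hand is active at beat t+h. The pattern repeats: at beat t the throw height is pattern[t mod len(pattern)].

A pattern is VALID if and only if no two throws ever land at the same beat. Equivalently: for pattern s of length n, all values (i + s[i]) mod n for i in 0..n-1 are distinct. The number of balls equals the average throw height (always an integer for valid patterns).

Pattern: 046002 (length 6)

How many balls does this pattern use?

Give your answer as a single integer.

Answer: 2

Derivation:
Pattern = [0, 4, 6, 0, 0, 2], length n = 6
  position 0: throw height = 0, running sum = 0
  position 1: throw height = 4, running sum = 4
  position 2: throw height = 6, running sum = 10
  position 3: throw height = 0, running sum = 10
  position 4: throw height = 0, running sum = 10
  position 5: throw height = 2, running sum = 12
Total sum = 12; balls = sum / n = 12 / 6 = 2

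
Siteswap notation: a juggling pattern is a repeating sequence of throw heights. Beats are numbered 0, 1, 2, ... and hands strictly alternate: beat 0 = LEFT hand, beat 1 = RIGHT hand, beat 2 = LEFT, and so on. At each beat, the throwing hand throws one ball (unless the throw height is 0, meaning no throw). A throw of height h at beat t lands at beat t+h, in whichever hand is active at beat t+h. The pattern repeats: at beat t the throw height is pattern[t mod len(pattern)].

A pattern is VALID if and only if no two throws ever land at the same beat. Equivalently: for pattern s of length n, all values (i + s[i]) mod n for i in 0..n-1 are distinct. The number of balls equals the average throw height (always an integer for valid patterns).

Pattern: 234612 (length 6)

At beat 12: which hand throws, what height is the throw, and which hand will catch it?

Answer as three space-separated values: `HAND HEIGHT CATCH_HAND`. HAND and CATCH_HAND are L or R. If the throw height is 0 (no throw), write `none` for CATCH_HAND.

Answer: L 2 L

Derivation:
Beat 12: 12 mod 2 = 0, so hand = L
Throw height = pattern[12 mod 6] = pattern[0] = 2
Lands at beat 12+2=14, 14 mod 2 = 0, so catch hand = L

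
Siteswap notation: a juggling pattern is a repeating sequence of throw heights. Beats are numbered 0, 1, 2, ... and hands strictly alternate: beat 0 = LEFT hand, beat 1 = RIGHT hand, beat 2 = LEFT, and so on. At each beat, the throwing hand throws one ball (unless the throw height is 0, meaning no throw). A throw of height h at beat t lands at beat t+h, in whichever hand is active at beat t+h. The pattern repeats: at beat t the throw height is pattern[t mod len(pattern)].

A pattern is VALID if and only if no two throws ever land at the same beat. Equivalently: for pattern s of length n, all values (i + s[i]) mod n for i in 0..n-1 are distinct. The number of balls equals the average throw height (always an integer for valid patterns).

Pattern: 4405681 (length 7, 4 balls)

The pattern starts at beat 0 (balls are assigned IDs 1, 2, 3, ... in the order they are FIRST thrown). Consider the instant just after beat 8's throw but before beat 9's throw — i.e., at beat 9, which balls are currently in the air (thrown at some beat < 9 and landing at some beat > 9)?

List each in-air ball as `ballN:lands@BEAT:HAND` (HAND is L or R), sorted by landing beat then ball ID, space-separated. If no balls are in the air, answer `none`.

Answer: ball1:lands@10:L ball4:lands@11:R ball3:lands@12:L ball2:lands@13:R

Derivation:
Beat 0 (L): throw ball1 h=4 -> lands@4:L; in-air after throw: [b1@4:L]
Beat 1 (R): throw ball2 h=4 -> lands@5:R; in-air after throw: [b1@4:L b2@5:R]
Beat 3 (R): throw ball3 h=5 -> lands@8:L; in-air after throw: [b1@4:L b2@5:R b3@8:L]
Beat 4 (L): throw ball1 h=6 -> lands@10:L; in-air after throw: [b2@5:R b3@8:L b1@10:L]
Beat 5 (R): throw ball2 h=8 -> lands@13:R; in-air after throw: [b3@8:L b1@10:L b2@13:R]
Beat 6 (L): throw ball4 h=1 -> lands@7:R; in-air after throw: [b4@7:R b3@8:L b1@10:L b2@13:R]
Beat 7 (R): throw ball4 h=4 -> lands@11:R; in-air after throw: [b3@8:L b1@10:L b4@11:R b2@13:R]
Beat 8 (L): throw ball3 h=4 -> lands@12:L; in-air after throw: [b1@10:L b4@11:R b3@12:L b2@13:R]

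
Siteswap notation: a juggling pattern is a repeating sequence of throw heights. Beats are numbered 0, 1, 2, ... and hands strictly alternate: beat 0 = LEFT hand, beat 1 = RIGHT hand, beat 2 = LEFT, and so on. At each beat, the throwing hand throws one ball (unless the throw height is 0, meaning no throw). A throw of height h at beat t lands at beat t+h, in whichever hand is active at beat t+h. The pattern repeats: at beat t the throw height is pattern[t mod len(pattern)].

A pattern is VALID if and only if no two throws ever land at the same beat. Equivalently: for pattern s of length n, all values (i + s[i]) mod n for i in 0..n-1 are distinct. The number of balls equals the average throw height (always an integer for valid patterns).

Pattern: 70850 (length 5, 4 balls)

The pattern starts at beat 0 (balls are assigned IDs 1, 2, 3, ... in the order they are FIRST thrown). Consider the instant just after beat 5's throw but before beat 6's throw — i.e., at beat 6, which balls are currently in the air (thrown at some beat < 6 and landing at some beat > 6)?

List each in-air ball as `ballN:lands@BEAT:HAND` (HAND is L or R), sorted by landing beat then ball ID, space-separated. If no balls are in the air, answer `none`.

Answer: ball1:lands@7:R ball3:lands@8:L ball2:lands@10:L ball4:lands@12:L

Derivation:
Beat 0 (L): throw ball1 h=7 -> lands@7:R; in-air after throw: [b1@7:R]
Beat 2 (L): throw ball2 h=8 -> lands@10:L; in-air after throw: [b1@7:R b2@10:L]
Beat 3 (R): throw ball3 h=5 -> lands@8:L; in-air after throw: [b1@7:R b3@8:L b2@10:L]
Beat 5 (R): throw ball4 h=7 -> lands@12:L; in-air after throw: [b1@7:R b3@8:L b2@10:L b4@12:L]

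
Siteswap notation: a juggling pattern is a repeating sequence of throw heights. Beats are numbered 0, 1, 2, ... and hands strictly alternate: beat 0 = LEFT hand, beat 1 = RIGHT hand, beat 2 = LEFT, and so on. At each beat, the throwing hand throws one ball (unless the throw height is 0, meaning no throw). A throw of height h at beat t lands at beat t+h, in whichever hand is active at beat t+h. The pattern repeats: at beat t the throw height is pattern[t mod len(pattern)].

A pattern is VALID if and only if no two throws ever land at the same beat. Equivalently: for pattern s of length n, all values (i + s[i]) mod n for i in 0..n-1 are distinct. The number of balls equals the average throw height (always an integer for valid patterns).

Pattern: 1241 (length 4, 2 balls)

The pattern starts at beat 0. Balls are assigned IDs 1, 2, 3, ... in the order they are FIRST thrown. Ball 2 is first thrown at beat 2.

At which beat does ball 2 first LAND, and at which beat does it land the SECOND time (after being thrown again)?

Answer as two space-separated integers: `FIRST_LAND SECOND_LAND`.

Beat 0 (L): throw ball1 h=1 -> lands@1:R; in-air after throw: [b1@1:R]
Beat 1 (R): throw ball1 h=2 -> lands@3:R; in-air after throw: [b1@3:R]
Beat 2 (L): throw ball2 h=4 -> lands@6:L; in-air after throw: [b1@3:R b2@6:L]
Beat 3 (R): throw ball1 h=1 -> lands@4:L; in-air after throw: [b1@4:L b2@6:L]
Beat 4 (L): throw ball1 h=1 -> lands@5:R; in-air after throw: [b1@5:R b2@6:L]
Beat 5 (R): throw ball1 h=2 -> lands@7:R; in-air after throw: [b2@6:L b1@7:R]
Beat 6 (L): throw ball2 h=4 -> lands@10:L; in-air after throw: [b1@7:R b2@10:L]
Beat 7 (R): throw ball1 h=1 -> lands@8:L; in-air after throw: [b1@8:L b2@10:L]
Beat 8 (L): throw ball1 h=1 -> lands@9:R; in-air after throw: [b1@9:R b2@10:L]
Beat 9 (R): throw ball1 h=2 -> lands@11:R; in-air after throw: [b2@10:L b1@11:R]
Beat 10 (L): throw ball2 h=4 -> lands@14:L; in-air after throw: [b1@11:R b2@14:L]
Ball 2: thrown@2 h=4 -> first land @6; rethrown@6 h=4 -> second land @10

Answer: 6 10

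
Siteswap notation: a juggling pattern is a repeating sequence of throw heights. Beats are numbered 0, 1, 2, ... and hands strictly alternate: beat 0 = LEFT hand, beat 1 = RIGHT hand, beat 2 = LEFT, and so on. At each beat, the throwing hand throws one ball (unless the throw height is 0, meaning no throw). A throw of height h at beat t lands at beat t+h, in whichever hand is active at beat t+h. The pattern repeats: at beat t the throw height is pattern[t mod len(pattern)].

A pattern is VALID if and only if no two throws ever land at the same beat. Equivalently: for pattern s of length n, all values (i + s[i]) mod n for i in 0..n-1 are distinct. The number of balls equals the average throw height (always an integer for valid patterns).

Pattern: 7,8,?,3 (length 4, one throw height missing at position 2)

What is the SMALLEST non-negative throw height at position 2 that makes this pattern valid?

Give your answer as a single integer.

Answer: 2

Derivation:
i=0: (0 + 7) mod 4 = 3
i=1: (1 + 8) mod 4 = 1
i=2: s[i]=? (unknown)
i=3: (3 + 3) mod 4 = 2
Known residues: [1, 2, 3]; need a permutation of 0..3, so missing residue r = 0
Need (2 + s) mod 4 = 0; smallest s = (0 - 2) mod 4 = 2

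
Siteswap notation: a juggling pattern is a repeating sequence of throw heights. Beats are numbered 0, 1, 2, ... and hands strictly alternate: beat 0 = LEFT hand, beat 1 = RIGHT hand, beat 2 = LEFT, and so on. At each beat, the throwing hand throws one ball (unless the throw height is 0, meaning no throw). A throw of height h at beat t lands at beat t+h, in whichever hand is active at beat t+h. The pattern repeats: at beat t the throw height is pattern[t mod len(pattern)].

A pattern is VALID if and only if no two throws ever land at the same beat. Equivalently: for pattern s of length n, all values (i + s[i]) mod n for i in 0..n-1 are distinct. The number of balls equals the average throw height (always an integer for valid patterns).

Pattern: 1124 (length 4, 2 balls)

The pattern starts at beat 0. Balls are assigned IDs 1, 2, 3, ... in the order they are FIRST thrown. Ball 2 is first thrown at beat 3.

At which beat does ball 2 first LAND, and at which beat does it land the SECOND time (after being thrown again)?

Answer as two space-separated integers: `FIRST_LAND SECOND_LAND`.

Answer: 7 11

Derivation:
Beat 0 (L): throw ball1 h=1 -> lands@1:R; in-air after throw: [b1@1:R]
Beat 1 (R): throw ball1 h=1 -> lands@2:L; in-air after throw: [b1@2:L]
Beat 2 (L): throw ball1 h=2 -> lands@4:L; in-air after throw: [b1@4:L]
Beat 3 (R): throw ball2 h=4 -> lands@7:R; in-air after throw: [b1@4:L b2@7:R]
Beat 4 (L): throw ball1 h=1 -> lands@5:R; in-air after throw: [b1@5:R b2@7:R]
Beat 5 (R): throw ball1 h=1 -> lands@6:L; in-air after throw: [b1@6:L b2@7:R]
Beat 6 (L): throw ball1 h=2 -> lands@8:L; in-air after throw: [b2@7:R b1@8:L]
Beat 7 (R): throw ball2 h=4 -> lands@11:R; in-air after throw: [b1@8:L b2@11:R]
Beat 8 (L): throw ball1 h=1 -> lands@9:R; in-air after throw: [b1@9:R b2@11:R]
Beat 9 (R): throw ball1 h=1 -> lands@10:L; in-air after throw: [b1@10:L b2@11:R]
Beat 10 (L): throw ball1 h=2 -> lands@12:L; in-air after throw: [b2@11:R b1@12:L]
Beat 11 (R): throw ball2 h=4 -> lands@15:R; in-air after throw: [b1@12:L b2@15:R]
Ball 2: thrown@3 h=4 -> first land @7; rethrown@7 h=4 -> second land @11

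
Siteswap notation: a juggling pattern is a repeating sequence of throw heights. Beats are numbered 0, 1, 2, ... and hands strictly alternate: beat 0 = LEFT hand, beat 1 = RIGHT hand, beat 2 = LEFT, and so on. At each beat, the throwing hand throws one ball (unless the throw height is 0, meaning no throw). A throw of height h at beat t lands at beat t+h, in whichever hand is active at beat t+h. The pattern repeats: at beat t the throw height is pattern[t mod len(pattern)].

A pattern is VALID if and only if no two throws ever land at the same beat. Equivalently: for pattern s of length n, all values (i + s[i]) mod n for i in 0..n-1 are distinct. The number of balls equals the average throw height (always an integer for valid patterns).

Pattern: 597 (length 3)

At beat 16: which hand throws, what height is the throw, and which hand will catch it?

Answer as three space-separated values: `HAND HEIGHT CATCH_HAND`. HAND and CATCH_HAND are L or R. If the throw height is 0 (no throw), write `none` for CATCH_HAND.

Answer: L 9 R

Derivation:
Beat 16: 16 mod 2 = 0, so hand = L
Throw height = pattern[16 mod 3] = pattern[1] = 9
Lands at beat 16+9=25, 25 mod 2 = 1, so catch hand = R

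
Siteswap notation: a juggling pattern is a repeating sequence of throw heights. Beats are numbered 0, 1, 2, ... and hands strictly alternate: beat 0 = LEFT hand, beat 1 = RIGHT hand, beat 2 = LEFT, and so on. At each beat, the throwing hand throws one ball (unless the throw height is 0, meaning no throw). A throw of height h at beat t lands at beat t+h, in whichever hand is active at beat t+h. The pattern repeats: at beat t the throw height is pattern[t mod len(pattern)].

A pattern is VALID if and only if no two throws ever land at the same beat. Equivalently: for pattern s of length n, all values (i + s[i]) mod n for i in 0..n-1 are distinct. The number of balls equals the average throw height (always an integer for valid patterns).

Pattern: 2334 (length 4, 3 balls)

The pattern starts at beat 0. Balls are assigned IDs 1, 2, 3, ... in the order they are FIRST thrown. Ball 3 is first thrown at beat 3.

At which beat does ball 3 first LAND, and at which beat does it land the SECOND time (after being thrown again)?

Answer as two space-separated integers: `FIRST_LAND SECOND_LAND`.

Beat 0 (L): throw ball1 h=2 -> lands@2:L; in-air after throw: [b1@2:L]
Beat 1 (R): throw ball2 h=3 -> lands@4:L; in-air after throw: [b1@2:L b2@4:L]
Beat 2 (L): throw ball1 h=3 -> lands@5:R; in-air after throw: [b2@4:L b1@5:R]
Beat 3 (R): throw ball3 h=4 -> lands@7:R; in-air after throw: [b2@4:L b1@5:R b3@7:R]
Beat 4 (L): throw ball2 h=2 -> lands@6:L; in-air after throw: [b1@5:R b2@6:L b3@7:R]
Beat 5 (R): throw ball1 h=3 -> lands@8:L; in-air after throw: [b2@6:L b3@7:R b1@8:L]
Beat 6 (L): throw ball2 h=3 -> lands@9:R; in-air after throw: [b3@7:R b1@8:L b2@9:R]
Beat 7 (R): throw ball3 h=4 -> lands@11:R; in-air after throw: [b1@8:L b2@9:R b3@11:R]
Beat 8 (L): throw ball1 h=2 -> lands@10:L; in-air after throw: [b2@9:R b1@10:L b3@11:R]
Beat 9 (R): throw ball2 h=3 -> lands@12:L; in-air after throw: [b1@10:L b3@11:R b2@12:L]
Beat 10 (L): throw ball1 h=3 -> lands@13:R; in-air after throw: [b3@11:R b2@12:L b1@13:R]
Beat 11 (R): throw ball3 h=4 -> lands@15:R; in-air after throw: [b2@12:L b1@13:R b3@15:R]
Ball 3: thrown@3 h=4 -> first land @7; rethrown@7 h=4 -> second land @11

Answer: 7 11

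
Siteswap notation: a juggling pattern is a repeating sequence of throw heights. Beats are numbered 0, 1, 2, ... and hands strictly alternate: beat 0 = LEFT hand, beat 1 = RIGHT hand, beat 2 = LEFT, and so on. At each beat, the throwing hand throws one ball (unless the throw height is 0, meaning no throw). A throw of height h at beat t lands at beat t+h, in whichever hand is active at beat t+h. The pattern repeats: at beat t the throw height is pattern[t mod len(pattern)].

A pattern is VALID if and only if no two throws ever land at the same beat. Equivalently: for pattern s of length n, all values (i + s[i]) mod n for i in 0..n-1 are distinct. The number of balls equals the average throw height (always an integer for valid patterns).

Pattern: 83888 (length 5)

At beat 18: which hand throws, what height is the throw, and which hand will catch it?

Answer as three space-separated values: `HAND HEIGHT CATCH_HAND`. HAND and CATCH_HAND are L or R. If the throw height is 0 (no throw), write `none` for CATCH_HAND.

Beat 18: 18 mod 2 = 0, so hand = L
Throw height = pattern[18 mod 5] = pattern[3] = 8
Lands at beat 18+8=26, 26 mod 2 = 0, so catch hand = L

Answer: L 8 L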